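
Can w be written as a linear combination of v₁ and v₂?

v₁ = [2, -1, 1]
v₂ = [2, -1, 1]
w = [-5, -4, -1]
No

Form the augmented matrix and row-reduce:
[v₁|v₂|w] = 
  [  2,   2,  -5]
  [ -1,  -1,  -4]
  [  1,   1,  -1]
R2 → R2 + (1/2)·R1
R3 → R3 - (1/2)·R1
R3 → R3 + (3/13)·R2
REF = 
  [    2,     2,    -5]
  [    0,     0, -13/2]
  [    0,     0,     0]

Row 2 reads [0 0 | -13/2], i.e. 0 = -13/2, so the system is inconsistent and w ∉ span{v₁, v₂}.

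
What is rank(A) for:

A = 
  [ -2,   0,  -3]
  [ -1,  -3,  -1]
Row reduce:
R2 → R2 - (1/2)·R1
REF = 
  [ -2,   0,  -3]
  [  0,  -3, 1/2]
Pivot columns: 1, 2 → 2 pivots.

rank(A) = 2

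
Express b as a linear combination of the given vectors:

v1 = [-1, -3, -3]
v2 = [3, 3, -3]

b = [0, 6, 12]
c1 = -3, c2 = -1

b = -3·v1 + -1·v2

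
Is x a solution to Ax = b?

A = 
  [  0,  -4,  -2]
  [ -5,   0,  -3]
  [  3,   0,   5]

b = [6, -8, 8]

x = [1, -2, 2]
No

Ax = [4, -11, 13] ≠ b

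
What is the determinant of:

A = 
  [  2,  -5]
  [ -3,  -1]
For a 2×2 matrix, det = ad - bc = (2)(-1) - (-5)(-3) = -17

det(A) = -17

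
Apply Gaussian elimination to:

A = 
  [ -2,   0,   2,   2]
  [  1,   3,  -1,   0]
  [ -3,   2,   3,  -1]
Row operations:
R2 → R2 + (1/2)·R1
R3 → R3 - (3/2)·R1
R3 → R3 - (2/3)·R2

Resulting echelon form:
REF = 
  [   -2,     0,     2,     2]
  [    0,     3,     0,     1]
  [    0,     0,     0, -14/3]

Rank = 3 (number of non-zero pivot rows).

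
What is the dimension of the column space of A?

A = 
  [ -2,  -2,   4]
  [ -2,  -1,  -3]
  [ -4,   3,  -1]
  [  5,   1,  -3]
dim(Col(A)) = 3

Row reduce:
R2 → R2 - (1)·R1
R3 → R3 - (2)·R1
R4 → R4 + (5/2)·R1
R3 → R3 - (7)·R2
R4 → R4 + (4)·R2
R4 → R4 + (21/40)·R3
REF = 
  [ -2,  -2,   4]
  [  0,   1,  -7]
  [  0,   0,  40]
  [  0,   0,   0]
Pivot columns: 1, 2, 3 → 3 pivots.
dim(Col(A)) = number of pivot columns = 3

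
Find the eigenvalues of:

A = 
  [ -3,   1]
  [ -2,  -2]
tr(A) = -5, det(A) = 8
Characteristic polynomial: λ² - tr(A)λ + det(A) = λ² + 5λ + 8
λ² + 5λ + 8 = 0  ⇒  λ = (-5 ± √((5)² - 4·(8)))/2 = (-5 ± √(-7))/2
  = (-5 + i√7)/2,  (-5 - i√7)/2

λ = (-5 + i√7)/2, (-5 - i√7)/2  (≈ -2.5 + 1.323i, -2.5 - 1.323i)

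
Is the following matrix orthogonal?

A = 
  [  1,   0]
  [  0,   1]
Yes

AᵀA = 
  [  1,   0]
  [  0,   1]
= I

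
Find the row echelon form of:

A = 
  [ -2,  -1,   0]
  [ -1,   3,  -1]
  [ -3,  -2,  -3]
Row operations:
R2 → R2 - (1/2)·R1
R3 → R3 - (3/2)·R1
R3 → R3 + (1/7)·R2

Resulting echelon form:
REF = 
  [   -2,    -1,     0]
  [    0,   7/2,    -1]
  [    0,     0, -22/7]

Rank = 3 (number of non-zero pivot rows).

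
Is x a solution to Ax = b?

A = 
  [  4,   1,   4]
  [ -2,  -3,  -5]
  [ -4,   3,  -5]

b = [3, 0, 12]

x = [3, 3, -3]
Yes

Ax = [3, 0, 12] = b ✓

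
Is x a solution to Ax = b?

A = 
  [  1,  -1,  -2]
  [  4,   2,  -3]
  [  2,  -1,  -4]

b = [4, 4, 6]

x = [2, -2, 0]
Yes

Ax = [4, 4, 6] = b ✓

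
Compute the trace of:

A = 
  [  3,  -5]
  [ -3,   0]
3

tr(A) = 3 + 0 = 3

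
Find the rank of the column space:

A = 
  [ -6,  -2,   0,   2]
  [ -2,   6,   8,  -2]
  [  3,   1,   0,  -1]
Row reduce:
R2 → R2 - (1/3)·R1
R3 → R3 + (1/2)·R1
REF = 
  [  -6,   -2,    0,    2]
  [   0, 20/3,    8, -8/3]
  [   0,    0,    0,    0]
Pivot columns: 1, 2 → 2 pivots.
dim(Col(A)) = number of pivot columns = 2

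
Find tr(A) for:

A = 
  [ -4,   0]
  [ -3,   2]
-2

tr(A) = -4 + 2 = -2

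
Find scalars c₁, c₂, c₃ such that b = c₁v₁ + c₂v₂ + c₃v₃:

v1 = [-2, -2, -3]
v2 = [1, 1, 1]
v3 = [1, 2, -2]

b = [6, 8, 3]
c1 = -3, c2 = -2, c3 = 2

b = -3·v1 + -2·v2 + 2·v3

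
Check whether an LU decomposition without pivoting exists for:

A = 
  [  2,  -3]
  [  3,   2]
Yes.
A[1,1] = 2 ≠ 0, so Gaussian elimination proceeds without a row swap: multiplier ℓ₂₁ = (3)/(2) = 3/2, and U[2,2] = 2 - (3/2)(-3) = 13/2.
L = 
  [  1,   0]
  [3/2,   1]
U = 
  [   2,   -3]
  [   0, 13/2]
Check row 2 of LU: [(3/2)(2), (3/2)(-3) + (13/2)] = [3, 2] = row 2 of A ✓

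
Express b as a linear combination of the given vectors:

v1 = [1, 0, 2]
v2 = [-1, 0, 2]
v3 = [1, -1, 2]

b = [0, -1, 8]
c1 = 1, c2 = 2, c3 = 1

b = 1·v1 + 2·v2 + 1·v3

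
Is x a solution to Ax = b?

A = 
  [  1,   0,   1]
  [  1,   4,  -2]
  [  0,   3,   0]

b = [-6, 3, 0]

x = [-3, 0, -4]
No

Ax = [-7, 5, 0] ≠ b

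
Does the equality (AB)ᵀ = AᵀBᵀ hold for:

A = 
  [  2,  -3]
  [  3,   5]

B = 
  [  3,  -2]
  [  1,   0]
No

(AB)ᵀ = 
  [  3,  14]
  [ -4,  -6]

AᵀBᵀ = 
  [  0,   2]
  [-19,  -3]

The two matrices differ, so (AB)ᵀ ≠ AᵀBᵀ in general. The correct identity is (AB)ᵀ = BᵀAᵀ.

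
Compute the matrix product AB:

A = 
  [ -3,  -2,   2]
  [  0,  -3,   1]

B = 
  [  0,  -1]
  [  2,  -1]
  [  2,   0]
AB = 
  [  0,   5]
  [ -4,   3]

A is 2×3 and B is 3×2, so AB is 2×2. Each entry is (row of A)·(column of B):
AB[1,1] = (-3)(0) + (-2)(2) + (2)(2) = 0
AB[1,2] = (-3)(-1) + (-2)(-1) + (2)(0) = 5
AB[2,1] = (0)(0) + (-3)(2) + (1)(2) = -4
AB[2,2] = (0)(-1) + (-3)(-1) + (1)(0) = 3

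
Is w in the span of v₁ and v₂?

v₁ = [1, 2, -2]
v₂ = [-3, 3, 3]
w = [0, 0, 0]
Yes

Form the augmented matrix and row-reduce:
[v₁|v₂|w] = 
  [  1,  -3,   0]
  [  2,   3,   0]
  [ -2,   3,   0]
R2 → R2 - (2)·R1
R3 → R3 + (2)·R1
R3 → R3 + (1/3)·R2
REF = 
  [  1,  -3,   0]
  [  0,   9,   0]
  [  0,   0,   0]

No row of the form [0 0 | nonzero], so the system is consistent. Back-substitution gives c₁ = 0, c₂ = 0: w = (0)·v₁ + (0)·v₂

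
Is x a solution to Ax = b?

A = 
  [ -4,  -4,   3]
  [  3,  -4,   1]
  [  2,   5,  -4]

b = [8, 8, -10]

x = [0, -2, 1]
No

Ax = [11, 9, -14] ≠ b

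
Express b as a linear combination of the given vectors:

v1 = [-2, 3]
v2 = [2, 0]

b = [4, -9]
c1 = -3, c2 = -1

b = -3·v1 + -1·v2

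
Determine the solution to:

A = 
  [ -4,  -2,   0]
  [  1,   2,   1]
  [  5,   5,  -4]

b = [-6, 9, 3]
Row reduce the augmented matrix [A|b]:
R2 → R2 + (1/4)·R1
R3 → R3 + (5/4)·R1
R3 → R3 - (5/3)·R2
REF = 
  [   -4,    -2,     0,    -6]
  [    0,   3/2,     1,  15/2]
  [    0,     0, -17/3,   -17]

Back-substitution:
x₃ = (-17) / (-17/3) = 3
x₂ = (15/2 - (1)(3)) / (3/2) = 3
x₁ = (-6 - (-2)(3) - (0)(3)) / (-4) = 0

x = [0, 3, 3]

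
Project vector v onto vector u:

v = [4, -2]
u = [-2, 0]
proj_u(v) = [4, 0]

v·u = (4)(-2) + (-2)(0) = -8
u·u = (-2)² + (0)² = 4
proj_u(v) = (v·u / u·u) × u = (-8/4) × u = (-2) × u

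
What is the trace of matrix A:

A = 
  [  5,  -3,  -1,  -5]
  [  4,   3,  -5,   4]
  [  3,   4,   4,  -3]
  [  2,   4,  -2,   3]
15

tr(A) = 5 + 3 + 4 + 3 = 15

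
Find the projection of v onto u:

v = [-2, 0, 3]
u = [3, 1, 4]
proj_u(v) = [9/13, 3/13, 12/13]

v·u = (-2)(3) + (0)(1) + (3)(4) = 6
u·u = (3)² + (1)² + (4)² = 26
proj_u(v) = (v·u / u·u) × u = (6/26) × u = (3/13) × u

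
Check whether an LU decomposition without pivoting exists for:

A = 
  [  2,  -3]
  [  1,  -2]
Yes.
A[1,1] = 2 ≠ 0, so Gaussian elimination proceeds without a row swap: multiplier ℓ₂₁ = (1)/(2) = 1/2, and U[2,2] = -2 - (1/2)(-3) = -1/2.
L = 
  [  1,   0]
  [1/2,   1]
U = 
  [   2,   -3]
  [   0, -1/2]
Check row 2 of LU: [(1/2)(2), (1/2)(-3) + (-1/2)] = [1, -2] = row 2 of A ✓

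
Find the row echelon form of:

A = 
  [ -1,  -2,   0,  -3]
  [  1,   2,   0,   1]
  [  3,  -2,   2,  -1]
Row operations:
R2 → R2 + (1)·R1
R3 → R3 + (3)·R1
Swap R2 ↔ R3

Resulting echelon form:
REF = 
  [ -1,  -2,   0,  -3]
  [  0,  -8,   2, -10]
  [  0,   0,   0,  -2]

Rank = 3 (number of non-zero pivot rows).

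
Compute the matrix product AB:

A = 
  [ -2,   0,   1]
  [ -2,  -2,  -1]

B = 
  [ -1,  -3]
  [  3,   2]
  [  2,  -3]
A is 2×3 and B is 3×2, so AB is 2×2. Each entry is (row of A)·(column of B):
AB[1,1] = (-2)(-1) + (0)(3) + (1)(2) = 4
AB[1,2] = (-2)(-3) + (0)(2) + (1)(-3) = 3
AB[2,1] = (-2)(-1) + (-2)(3) + (-1)(2) = -6
AB[2,2] = (-2)(-3) + (-2)(2) + (-1)(-3) = 5

AB = 
  [  4,   3]
  [ -6,   5]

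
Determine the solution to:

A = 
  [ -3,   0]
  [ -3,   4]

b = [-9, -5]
Row reduce the augmented matrix [A|b]:
R2 → R2 - (1)·R1
REF = 
  [ -3,   0,  -9]
  [  0,   4,   4]

Back-substitution:
x₂ = 4 / 4 = 1
x₁ = (-9 - (0)(1)) / (-3) = 3

x = [3, 1]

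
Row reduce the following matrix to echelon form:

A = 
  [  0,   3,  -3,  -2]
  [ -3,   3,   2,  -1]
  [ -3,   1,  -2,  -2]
Row operations:
Swap R1 ↔ R2
R3 → R3 - (1)·R1
R3 → R3 + (2/3)·R2

Resulting echelon form:
REF = 
  [  -3,    3,    2,   -1]
  [   0,    3,   -3,   -2]
  [   0,    0,   -6, -7/3]

Rank = 3 (number of non-zero pivot rows).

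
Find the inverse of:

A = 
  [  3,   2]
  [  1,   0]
det(A) = (3)(0) - (2)(1) = -2
For a 2×2 matrix, A⁻¹ = (1/det(A)) · [[d, -b], [-c, a]]
    = (-1/2) · [[0, -2], [-1, 3]]

A⁻¹ = 
  [   0,    1]
  [ 1/2, -3/2]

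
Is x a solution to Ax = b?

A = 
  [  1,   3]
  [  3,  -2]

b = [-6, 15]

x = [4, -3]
No

Ax = [-5, 18] ≠ b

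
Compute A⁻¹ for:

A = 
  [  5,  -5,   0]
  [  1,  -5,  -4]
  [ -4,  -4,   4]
det(A) = (5)·((-5)(4) - (-4)(-4)) - (-5)·((1)(4) - (-4)(-4)) + (0)·((1)(-4) - (-5)(-4))
  = (5)(-36) - (-5)(-12) + (0)(-24)
  = -240
det(A) = -240 ≠ 0, so A is invertible.

Cofactors Cᵢⱼ = (-1)ⁱ⁺ʲ·Mᵢⱼ:
C = 
  [-36,  12, -24]
  [ 20,  20,  40]
  [ 20,  20, -20]

adj(A) = Cᵀ:
adj(A) = 
  [-36,  20,  20]
  [ 12,  20,  20]
  [-24,  40, -20]

A⁻¹ = (-1/240) · adj(A):
A⁻¹ = 
  [ 3/20, -1/12, -1/12]
  [-1/20, -1/12, -1/12]
  [ 1/10,  -1/6,  1/12]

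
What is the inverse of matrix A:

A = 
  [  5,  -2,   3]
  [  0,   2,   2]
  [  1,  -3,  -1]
det(A) = (5)·((2)(-1) - (2)(-3)) - (-2)·((0)(-1) - (2)(1)) + (3)·((0)(-3) - (2)(1))
  = (5)(4) - (-2)(-2) + (3)(-2)
  = 10
det(A) = 10 ≠ 0, so A is invertible.

Cofactors Cᵢⱼ = (-1)ⁱ⁺ʲ·Mᵢⱼ:
C = 
  [  4,   2,  -2]
  [-11,  -8,  13]
  [-10, -10,  10]

adj(A) = Cᵀ:
adj(A) = 
  [  4, -11, -10]
  [  2,  -8, -10]
  [ -2,  13,  10]

A⁻¹ = (1/10) · adj(A):
A⁻¹ = 
  [   2/5, -11/10,     -1]
  [   1/5,   -4/5,     -1]
  [  -1/5,  13/10,      1]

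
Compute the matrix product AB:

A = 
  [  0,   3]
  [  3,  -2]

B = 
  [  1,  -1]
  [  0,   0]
AB = 
  [  0,   0]
  [  3,  -3]

A is 2×2 and B is 2×2, so AB is 2×2. Each entry is (row of A)·(column of B):
AB[1,1] = (0)(1) + (3)(0) = 0
AB[1,2] = (0)(-1) + (3)(0) = 0
AB[2,1] = (3)(1) + (-2)(0) = 3
AB[2,2] = (3)(-1) + (-2)(0) = -3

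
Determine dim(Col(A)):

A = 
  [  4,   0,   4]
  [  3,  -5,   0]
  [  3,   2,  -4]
dim(Col(A)) = 3

Row reduce:
R2 → R2 - (3/4)·R1
R3 → R3 - (3/4)·R1
R3 → R3 + (2/5)·R2
REF = 
  [    4,     0,     4]
  [    0,    -5,    -3]
  [    0,     0, -41/5]
Pivot columns: 1, 2, 3 → 3 pivots.
dim(Col(A)) = number of pivot columns = 3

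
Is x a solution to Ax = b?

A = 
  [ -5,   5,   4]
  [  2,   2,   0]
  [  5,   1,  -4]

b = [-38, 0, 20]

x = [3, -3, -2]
Yes

Ax = [-38, 0, 20] = b ✓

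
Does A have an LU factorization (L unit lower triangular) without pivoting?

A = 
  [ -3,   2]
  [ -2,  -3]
Yes.
A[1,1] = -3 ≠ 0, so Gaussian elimination proceeds without a row swap: multiplier ℓ₂₁ = (-2)/(-3) = 2/3, and U[2,2] = -3 - (2/3)(2) = -13/3.
L = 
  [  1,   0]
  [2/3,   1]
U = 
  [   -3,     2]
  [    0, -13/3]
Check row 2 of LU: [(2/3)(-3), (2/3)(2) + (-13/3)] = [-2, -3] = row 2 of A ✓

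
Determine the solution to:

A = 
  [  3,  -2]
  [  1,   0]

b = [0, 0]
x = [0, 0]

Row reduce the augmented matrix [A|b]:
R2 → R2 - (1/3)·R1
REF = 
  [  3,  -2,   0]
  [  0, 2/3,   0]

Back-substitution:
x₂ = 0 / (2/3) = 0
x₁ = (0 - (-2)(0)) / 3 = 0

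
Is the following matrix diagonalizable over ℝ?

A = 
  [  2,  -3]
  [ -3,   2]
Yes

tr(A) = 4, det(A) = -5
Characteristic polynomial: λ² - tr(A)λ + det(A) = λ² - 4λ - 5
λ² - 4λ - 5 = (λ + 1)(λ - 5)
Eigenvalues: 5, -1
λ=-1: alg. mult. = 1, geom. mult. = 2 - rank(A - (-1)I) = 2 - 1 = 1
λ=5: alg. mult. = 1, geom. mult. = 2 - rank(A - (5)I) = 2 - 1 = 1
Sum of geometric multiplicities equals n, so A has n independent eigenvectors.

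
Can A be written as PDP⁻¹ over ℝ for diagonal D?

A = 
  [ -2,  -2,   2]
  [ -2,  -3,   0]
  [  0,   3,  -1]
No

Characteristic polynomial: det(λI - A) = λ³ + 6λ² + 7λ + 14
By the rational root theorem any rational root is an integer dividing 14; none of those is a root, so p(λ) has no rational roots and hence (being an irreducible cubic) no repeated roots.
Discriminant of the cubic: Δ = -6412
Δ < 0 ⇒ one real eigenvalue and a complex-conjugate pair: λ ≈ -5.17, -0.4151 + 1.592i, -0.4151 - 1.592i
Has complex eigenvalues (not diagonalizable over ℝ).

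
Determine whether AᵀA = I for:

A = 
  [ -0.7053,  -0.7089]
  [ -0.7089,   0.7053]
Yes

AᵀA = 
  [  1,   0]
  [  0,   1]
≈ I (equal to I up to the 4-dp rounding of the entries)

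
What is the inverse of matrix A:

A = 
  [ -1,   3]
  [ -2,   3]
det(A) = (-1)(3) - (3)(-2) = 3
For a 2×2 matrix, A⁻¹ = (1/det(A)) · [[d, -b], [-c, a]]
    = (1/3) · [[3, -3], [2, -1]]

A⁻¹ = 
  [   1,   -1]
  [ 2/3, -1/3]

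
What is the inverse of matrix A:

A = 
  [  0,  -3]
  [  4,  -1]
det(A) = (0)(-1) - (-3)(4) = 12
For a 2×2 matrix, A⁻¹ = (1/det(A)) · [[d, -b], [-c, a]]
    = (1/12) · [[-1, 3], [-4, 0]]

A⁻¹ = 
  [-1/12,   1/4]
  [ -1/3,     0]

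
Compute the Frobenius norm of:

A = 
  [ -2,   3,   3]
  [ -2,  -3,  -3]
||A||_F = 6.633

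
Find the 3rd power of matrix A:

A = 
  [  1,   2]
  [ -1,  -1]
A^3 = 
  [ -1,  -2]
  [  1,   1]

A² = A·A:
A²[1,1] = (1)(1) + (2)(-1) = -1
A²[1,2] = (1)(2) + (2)(-1) = 0
A²[2,1] = (-1)(1) + (-1)(-1) = 0
A²[2,2] = (-1)(2) + (-1)(-1) = -1
A² = 
  [ -1,   0]
  [  0,  -1]

A^3 = A^2·A:
A^3[1,1] = (-1)(1) + (0)(-1) = -1
A^3[1,2] = (-1)(2) + (0)(-1) = -2
A^3[2,1] = (0)(1) + (-1)(-1) = 1
A^3[2,2] = (0)(2) + (-1)(-1) = 1
A^3 = 
  [ -1,  -2]
  [  1,   1]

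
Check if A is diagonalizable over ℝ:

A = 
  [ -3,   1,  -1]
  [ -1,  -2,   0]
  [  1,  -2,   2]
No

Characteristic polynomial: det(λI - A) = λ³ + 3λ² - 2λ - 10
By the rational root theorem any rational root is an integer dividing 10; none of those is a root, so p(λ) has no rational roots and hence (being an irreducible cubic) no repeated roots.
Discriminant of the cubic: Δ = -472
Δ < 0 ⇒ one real eigenvalue and a complex-conjugate pair: λ ≈ 1.689, -2.345 + 0.6507i, -2.345 - 0.6507i
Has complex eigenvalues (not diagonalizable over ℝ).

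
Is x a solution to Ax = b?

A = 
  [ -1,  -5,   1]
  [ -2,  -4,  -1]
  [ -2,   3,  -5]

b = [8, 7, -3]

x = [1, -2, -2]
No

Ax = [7, 8, 2] ≠ b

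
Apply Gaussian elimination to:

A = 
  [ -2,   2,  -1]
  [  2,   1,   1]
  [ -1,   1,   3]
Row operations:
R2 → R2 + (1)·R1
R3 → R3 - (1/2)·R1

Resulting echelon form:
REF = 
  [ -2,   2,  -1]
  [  0,   3,   0]
  [  0,   0, 7/2]

Rank = 3 (number of non-zero pivot rows).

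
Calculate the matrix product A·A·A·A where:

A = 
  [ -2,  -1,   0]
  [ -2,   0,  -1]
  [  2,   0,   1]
A^4 = 
  [ 38,  14,   5]
  [ 18,  10,  -1]
  [-18, -10,   1]

A² = A·A:
A²[1,1] = (-2)(-2) + (-1)(-2) + (0)(2) = 6
A²[1,2] = (-2)(-1) + (-1)(0) + (0)(0) = 2
A²[1,3] = (-2)(0) + (-1)(-1) + (0)(1) = 1
A²[2,1] = (-2)(-2) + (0)(-2) + (-1)(2) = 2
A²[2,2] = (-2)(-1) + (0)(0) + (-1)(0) = 2
A²[2,3] = (-2)(0) + (0)(-1) + (-1)(1) = -1
A²[3,1] = (2)(-2) + (0)(-2) + (1)(2) = -2
A²[3,2] = (2)(-1) + (0)(0) + (1)(0) = -2
A²[3,3] = (2)(0) + (0)(-1) + (1)(1) = 1
A² = 
  [  6,   2,   1]
  [  2,   2,  -1]
  [ -2,  -2,   1]

A^3 = A^2·A:
A^3[1,1] = (6)(-2) + (2)(-2) + (1)(2) = -14
A^3[1,2] = (6)(-1) + (2)(0) + (1)(0) = -6
A^3[1,3] = (6)(0) + (2)(-1) + (1)(1) = -1
A^3[2,1] = (2)(-2) + (2)(-2) + (-1)(2) = -10
A^3[2,2] = (2)(-1) + (2)(0) + (-1)(0) = -2
A^3[2,3] = (2)(0) + (2)(-1) + (-1)(1) = -3
A^3[3,1] = (-2)(-2) + (-2)(-2) + (1)(2) = 10
A^3[3,2] = (-2)(-1) + (-2)(0) + (1)(0) = 2
A^3[3,3] = (-2)(0) + (-2)(-1) + (1)(1) = 3
A^3 = 
  [-14,  -6,  -1]
  [-10,  -2,  -3]
  [ 10,   2,   3]

A^4 = A^3·A:
A^4[1,1] = (-14)(-2) + (-6)(-2) + (-1)(2) = 38
A^4[1,2] = (-14)(-1) + (-6)(0) + (-1)(0) = 14
A^4[1,3] = (-14)(0) + (-6)(-1) + (-1)(1) = 5
A^4[2,1] = (-10)(-2) + (-2)(-2) + (-3)(2) = 18
A^4[2,2] = (-10)(-1) + (-2)(0) + (-3)(0) = 10
A^4[2,3] = (-10)(0) + (-2)(-1) + (-3)(1) = -1
A^4[3,1] = (10)(-2) + (2)(-2) + (3)(2) = -18
A^4[3,2] = (10)(-1) + (2)(0) + (3)(0) = -10
A^4[3,3] = (10)(0) + (2)(-1) + (3)(1) = 1
A^4 = 
  [ 38,  14,   5]
  [ 18,  10,  -1]
  [-18, -10,   1]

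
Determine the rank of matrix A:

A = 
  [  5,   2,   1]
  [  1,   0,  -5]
Row reduce:
R2 → R2 - (1/5)·R1
REF = 
  [    5,     2,     1]
  [    0,  -2/5, -26/5]
Pivot columns: 1, 2 → 2 pivots.

rank(A) = 2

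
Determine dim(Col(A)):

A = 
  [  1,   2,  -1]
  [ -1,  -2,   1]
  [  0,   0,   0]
dim(Col(A)) = 1

Row reduce:
R2 → R2 + (1)·R1
REF = 
  [  1,   2,  -1]
  [  0,   0,   0]
  [  0,   0,   0]
Pivot columns: 1 → 1 pivot.
dim(Col(A)) = number of pivot columns = 1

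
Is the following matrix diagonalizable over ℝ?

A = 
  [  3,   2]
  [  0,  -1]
Yes

tr(A) = 2, det(A) = -3
Characteristic polynomial: λ² - tr(A)λ + det(A) = λ² - 2λ - 3
λ² - 2λ - 3 = (λ + 1)(λ - 3)
Eigenvalues: 3, -1
λ=-1: alg. mult. = 1, geom. mult. = 2 - rank(A - (-1)I) = 2 - 1 = 1
λ=3: alg. mult. = 1, geom. mult. = 2 - rank(A - (3)I) = 2 - 1 = 1
Sum of geometric multiplicities equals n, so A has n independent eigenvectors.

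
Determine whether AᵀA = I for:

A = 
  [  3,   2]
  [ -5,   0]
No

AᵀA = 
  [ 34,   6]
  [  6,   4]
≠ I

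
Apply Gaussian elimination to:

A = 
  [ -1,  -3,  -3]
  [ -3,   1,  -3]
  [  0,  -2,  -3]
Row operations:
R2 → R2 - (3)·R1
R3 → R3 + (1/5)·R2

Resulting echelon form:
REF = 
  [  -1,   -3,   -3]
  [   0,   10,    6]
  [   0,    0, -9/5]

Rank = 3 (number of non-zero pivot rows).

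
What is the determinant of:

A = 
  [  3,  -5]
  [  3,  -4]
For a 2×2 matrix, det = ad - bc = (3)(-4) - (-5)(3) = 3

det(A) = 3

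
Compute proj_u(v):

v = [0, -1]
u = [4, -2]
v·u = (0)(4) + (-1)(-2) = 2
u·u = (4)² + (-2)² = 20
proj_u(v) = (v·u / u·u) × u = (2/20) × u = (1/10) × u

proj_u(v) = [2/5, -1/5]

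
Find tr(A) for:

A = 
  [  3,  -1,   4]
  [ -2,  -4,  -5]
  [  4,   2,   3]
2

tr(A) = 3 + -4 + 3 = 2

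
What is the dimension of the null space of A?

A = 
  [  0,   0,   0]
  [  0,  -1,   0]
nullity(A) = 2

Row reduce:
Swap R1 ↔ R2
REF = 
  [  0,  -1,   0]
  [  0,   0,   0]
Pivot columns: 2 → 1 pivot.
rank(A) = 1, so nullity(A) = 3 - 1 = 2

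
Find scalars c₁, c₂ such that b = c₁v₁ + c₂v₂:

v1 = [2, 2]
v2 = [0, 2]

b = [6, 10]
c1 = 3, c2 = 2

b = 3·v1 + 2·v2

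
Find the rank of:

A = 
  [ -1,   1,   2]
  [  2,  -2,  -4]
rank(A) = 1

Row reduce:
R2 → R2 + (2)·R1
REF = 
  [ -1,   1,   2]
  [  0,   0,   0]
Pivot columns: 1 → 1 pivot.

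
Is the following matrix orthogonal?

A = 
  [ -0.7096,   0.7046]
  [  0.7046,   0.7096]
Yes

AᵀA = 
  [  1,   0]
  [  0,   1]
≈ I (equal to I up to the 4-dp rounding of the entries)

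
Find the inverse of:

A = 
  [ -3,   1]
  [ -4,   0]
det(A) = (-3)(0) - (1)(-4) = 4
For a 2×2 matrix, A⁻¹ = (1/det(A)) · [[d, -b], [-c, a]]
    = (1/4) · [[0, -1], [4, -3]]

A⁻¹ = 
  [   0, -1/4]
  [   1, -3/4]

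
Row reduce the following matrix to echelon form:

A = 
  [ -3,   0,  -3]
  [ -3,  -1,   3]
Row operations:
R2 → R2 - (1)·R1

Resulting echelon form:
REF = 
  [ -3,   0,  -3]
  [  0,  -1,   6]

Rank = 2 (number of non-zero pivot rows).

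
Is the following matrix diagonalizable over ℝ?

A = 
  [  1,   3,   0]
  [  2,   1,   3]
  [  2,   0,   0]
No

Characteristic polynomial: det(λI - A) = λ³ - 2λ² - 5λ - 18
By the rational root theorem any rational root is an integer dividing 18; none of those is a root, so p(λ) has no rational roots and hence (being an irreducible cubic) no repeated roots.
Discriminant of the cubic: Δ = -11964
Δ < 0 ⇒ one real eigenvalue and a complex-conjugate pair: λ ≈ 4.206, -1.103 + 1.75i, -1.103 - 1.75i
Has complex eigenvalues (not diagonalizable over ℝ).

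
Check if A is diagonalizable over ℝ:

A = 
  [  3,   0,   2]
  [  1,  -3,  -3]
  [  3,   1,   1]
No

Characteristic polynomial: det(λI - A) = λ³ - λ² - 12λ - 20
By the rational root theorem any rational root is an integer dividing 20; none of those is a root, so p(λ) has no rational roots and hence (being an irreducible cubic) no repeated roots.
Discriminant of the cubic: Δ = -8144
Δ < 0 ⇒ one real eigenvalue and a complex-conjugate pair: λ ≈ 4.577, -1.788 + 1.082i, -1.788 - 1.082i
Has complex eigenvalues (not diagonalizable over ℝ).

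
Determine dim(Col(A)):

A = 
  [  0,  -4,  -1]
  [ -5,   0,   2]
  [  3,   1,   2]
dim(Col(A)) = 3

Row reduce:
Swap R1 ↔ R2
R3 → R3 + (3/5)·R1
R3 → R3 + (1/4)·R2
REF = 
  [   -5,     0,     2]
  [    0,    -4,    -1]
  [    0,     0, 59/20]
Pivot columns: 1, 2, 3 → 3 pivots.
dim(Col(A)) = number of pivot columns = 3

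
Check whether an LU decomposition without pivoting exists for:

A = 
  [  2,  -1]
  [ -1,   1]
Yes.
A[1,1] = 2 ≠ 0, so Gaussian elimination proceeds without a row swap: multiplier ℓ₂₁ = (-1)/(2) = -1/2, and U[2,2] = 1 - (-1/2)(-1) = 1/2.
L = 
  [   1,    0]
  [-1/2,    1]
U = 
  [  2,  -1]
  [  0, 1/2]
Check row 2 of LU: [(-1/2)(2), (-1/2)(-1) + (1/2)] = [-1, 1] = row 2 of A ✓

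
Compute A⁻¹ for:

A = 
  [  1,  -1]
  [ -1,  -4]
det(A) = (1)(-4) - (-1)(-1) = -5
For a 2×2 matrix, A⁻¹ = (1/det(A)) · [[d, -b], [-c, a]]
    = (-1/5) · [[-4, 1], [1, 1]]

A⁻¹ = 
  [ 4/5, -1/5]
  [-1/5, -1/5]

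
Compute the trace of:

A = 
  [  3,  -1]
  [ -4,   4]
7

tr(A) = 3 + 4 = 7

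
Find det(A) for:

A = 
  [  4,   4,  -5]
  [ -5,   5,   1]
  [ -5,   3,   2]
Cofactor expansion along row 1:
det(A) = (4)·((5)(2) - (1)(3)) - (4)·((-5)(2) - (1)(-5)) + (-5)·((-5)(3) - (5)(-5))
  = (4)(7) - (4)(-5) + (-5)(10)
  = -2

det(A) = -2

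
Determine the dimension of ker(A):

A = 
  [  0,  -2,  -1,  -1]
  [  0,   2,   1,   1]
nullity(A) = 3

Row reduce:
R2 → R2 + (1)·R1
REF = 
  [  0,  -2,  -1,  -1]
  [  0,   0,   0,   0]
Pivot columns: 2 → 1 pivot.
rank(A) = 1, so nullity(A) = 4 - 1 = 3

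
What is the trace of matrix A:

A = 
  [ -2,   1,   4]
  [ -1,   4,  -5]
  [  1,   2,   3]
5

tr(A) = -2 + 4 + 3 = 5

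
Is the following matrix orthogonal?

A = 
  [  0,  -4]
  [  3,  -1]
No

AᵀA = 
  [  9,  -3]
  [ -3,  17]
≠ I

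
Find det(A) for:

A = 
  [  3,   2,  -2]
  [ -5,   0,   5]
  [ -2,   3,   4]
5

Cofactor expansion along row 1:
det(A) = (3)·((0)(4) - (5)(3)) - (2)·((-5)(4) - (5)(-2)) + (-2)·((-5)(3) - (0)(-2))
  = (3)(-15) - (2)(-10) + (-2)(-15)
  = 5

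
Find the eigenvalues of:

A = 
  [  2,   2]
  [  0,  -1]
tr(A) = 1, det(A) = -2
Characteristic polynomial: λ² - tr(A)λ + det(A) = λ² - λ - 2
λ² - λ - 2 = (λ + 1)(λ - 2)

λ = 2, -1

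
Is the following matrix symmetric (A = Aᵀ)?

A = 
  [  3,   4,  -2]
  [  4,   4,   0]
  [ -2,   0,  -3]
Yes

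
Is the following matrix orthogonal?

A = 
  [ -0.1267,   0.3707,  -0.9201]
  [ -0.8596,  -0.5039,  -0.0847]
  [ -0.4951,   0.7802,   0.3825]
Yes

AᵀA = 
  [  1.0001,  -0.0001,   0]
  [ -0.0001,   1,   0]
  [  0,   0,   1.0001]
≈ I (equal to I up to the 4-dp rounding of the entries)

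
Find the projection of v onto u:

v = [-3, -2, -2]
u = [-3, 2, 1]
proj_u(v) = [-9/14, 3/7, 3/14]

v·u = (-3)(-3) + (-2)(2) + (-2)(1) = 3
u·u = (-3)² + (2)² + (1)² = 14
proj_u(v) = (v·u / u·u) × u = (3/14) × u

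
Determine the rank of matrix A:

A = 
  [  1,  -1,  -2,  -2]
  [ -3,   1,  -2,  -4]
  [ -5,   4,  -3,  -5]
Row reduce:
R2 → R2 + (3)·R1
R3 → R3 + (5)·R1
R3 → R3 - (1/2)·R2
REF = 
  [  1,  -1,  -2,  -2]
  [  0,  -2,  -8, -10]
  [  0,   0,  -9, -10]
Pivot columns: 1, 2, 3 → 3 pivots.

rank(A) = 3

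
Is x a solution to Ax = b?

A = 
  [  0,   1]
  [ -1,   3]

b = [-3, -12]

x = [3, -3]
Yes

Ax = [-3, -12] = b ✓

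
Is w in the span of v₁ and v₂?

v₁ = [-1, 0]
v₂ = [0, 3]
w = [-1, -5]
Yes

Form the augmented matrix and row-reduce:
[v₁|v₂|w] = 
  [ -1,   0,  -1]
  [  0,   3,  -5]
(already in echelon form — no row operations needed)

No row of the form [0 0 | nonzero], so the system is consistent. Back-substitution gives c₁ = 1, c₂ = -5/3: w = (1)·v₁ + (-5/3)·v₂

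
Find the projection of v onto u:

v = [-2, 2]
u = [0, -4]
proj_u(v) = [0, 2]

v·u = (-2)(0) + (2)(-4) = -8
u·u = (0)² + (-4)² = 16
proj_u(v) = (v·u / u·u) × u = (-8/16) × u = (-1/2) × u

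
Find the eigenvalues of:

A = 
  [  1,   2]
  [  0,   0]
λ = 1, 0

tr(A) = 1, det(A) = 0
Characteristic polynomial: λ² - tr(A)λ + det(A) = λ² - λ
λ² - λ = λ(λ - 1)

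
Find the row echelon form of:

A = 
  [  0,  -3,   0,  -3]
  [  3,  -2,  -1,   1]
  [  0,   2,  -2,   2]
Row operations:
Swap R1 ↔ R2
R3 → R3 + (2/3)·R2

Resulting echelon form:
REF = 
  [  3,  -2,  -1,   1]
  [  0,  -3,   0,  -3]
  [  0,   0,  -2,   0]

Rank = 3 (number of non-zero pivot rows).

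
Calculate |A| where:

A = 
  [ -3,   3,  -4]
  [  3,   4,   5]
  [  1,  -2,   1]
Cofactor expansion along row 1:
det(A) = (-3)·((4)(1) - (5)(-2)) - (3)·((3)(1) - (5)(1)) + (-4)·((3)(-2) - (4)(1))
  = (-3)(14) - (3)(-2) + (-4)(-10)
  = 4

det(A) = 4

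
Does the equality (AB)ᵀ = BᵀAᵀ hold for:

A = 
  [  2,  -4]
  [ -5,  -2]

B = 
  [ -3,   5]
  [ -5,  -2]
Yes

(AB)ᵀ = 
  [ 14,  25]
  [ 18, -21]

BᵀAᵀ = 
  [ 14,  25]
  [ 18, -21]

Both sides are equal — this is the standard identity (AB)ᵀ = BᵀAᵀ, which holds for all A, B.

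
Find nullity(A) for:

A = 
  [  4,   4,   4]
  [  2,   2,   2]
nullity(A) = 2

Row reduce:
R2 → R2 - (1/2)·R1
REF = 
  [  4,   4,   4]
  [  0,   0,   0]
Pivot columns: 1 → 1 pivot.
rank(A) = 1, so nullity(A) = 3 - 1 = 2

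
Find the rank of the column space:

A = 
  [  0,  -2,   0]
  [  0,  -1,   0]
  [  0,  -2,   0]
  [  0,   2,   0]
Row reduce:
R2 → R2 - (1/2)·R1
R3 → R3 - (1)·R1
R4 → R4 + (1)·R1
REF = 
  [  0,  -2,   0]
  [  0,   0,   0]
  [  0,   0,   0]
  [  0,   0,   0]
Pivot columns: 2 → 1 pivot.
dim(Col(A)) = number of pivot columns = 1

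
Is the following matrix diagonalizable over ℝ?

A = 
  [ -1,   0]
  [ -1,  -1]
No

tr(A) = -2, det(A) = 1
Characteristic polynomial: λ² - tr(A)λ + det(A) = λ² + 2λ + 1
λ² + 2λ + 1 = (λ + 1)²
Eigenvalues: -1, -1
λ=-1: alg. mult. = 2, geom. mult. = 2 - rank(A - (-1)I) = 2 - 1 = 1
Sum of geometric multiplicities = 1 < n = 2, so there aren't enough independent eigenvectors.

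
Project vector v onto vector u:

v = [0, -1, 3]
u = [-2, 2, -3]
v·u = (0)(-2) + (-1)(2) + (3)(-3) = -11
u·u = (-2)² + (2)² + (-3)² = 17
proj_u(v) = (v·u / u·u) × u = (-11/17) × u

proj_u(v) = [22/17, -22/17, 33/17]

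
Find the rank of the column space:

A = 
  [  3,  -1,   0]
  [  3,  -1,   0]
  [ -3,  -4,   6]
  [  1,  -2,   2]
Row reduce:
R2 → R2 - (1)·R1
R3 → R3 + (1)·R1
R4 → R4 - (1/3)·R1
Swap R2 ↔ R3
R4 → R4 - (1/3)·R2
REF = 
  [  3,  -1,   0]
  [  0,  -5,   6]
  [  0,   0,   0]
  [  0,   0,   0]
Pivot columns: 1, 2 → 2 pivots.
dim(Col(A)) = number of pivot columns = 2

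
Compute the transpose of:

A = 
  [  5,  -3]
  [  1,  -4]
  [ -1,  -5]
Aᵀ = 
  [  5,   1,  -1]
  [ -3,  -4,  -5]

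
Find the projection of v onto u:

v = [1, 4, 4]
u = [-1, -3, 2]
v·u = (1)(-1) + (4)(-3) + (4)(2) = -5
u·u = (-1)² + (-3)² + (2)² = 14
proj_u(v) = (v·u / u·u) × u = (-5/14) × u

proj_u(v) = [5/14, 15/14, -5/7]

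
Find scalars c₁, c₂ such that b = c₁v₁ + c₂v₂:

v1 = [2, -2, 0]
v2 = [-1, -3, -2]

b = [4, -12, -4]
c1 = 3, c2 = 2

b = 3·v1 + 2·v2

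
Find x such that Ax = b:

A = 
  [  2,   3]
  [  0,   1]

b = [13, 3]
x = [2, 3]

Row reduce the augmented matrix [A|b]:
(already in echelon form)
REF = 
  [  2,   3,  13]
  [  0,   1,   3]

Back-substitution:
x₂ = 3 / 1 = 3
x₁ = (13 - (3)(3)) / 2 = 2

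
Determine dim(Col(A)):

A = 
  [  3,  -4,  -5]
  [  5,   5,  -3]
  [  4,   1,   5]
Row reduce:
R2 → R2 - (5/3)·R1
R3 → R3 - (4/3)·R1
R3 → R3 - (19/35)·R2
REF = 
  [     3,     -4,     -5]
  [     0,   35/3,   16/3]
  [     0,      0, 307/35]
Pivot columns: 1, 2, 3 → 3 pivots.
dim(Col(A)) = number of pivot columns = 3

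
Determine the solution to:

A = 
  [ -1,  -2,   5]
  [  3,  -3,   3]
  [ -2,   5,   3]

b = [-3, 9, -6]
Row reduce the augmented matrix [A|b]:
R2 → R2 + (3)·R1
R3 → R3 - (2)·R1
R3 → R3 + (1)·R2
REF = 
  [ -1,  -2,   5,  -3]
  [  0,  -9,  18,   0]
  [  0,   0,  11,   0]

Back-substitution:
x₃ = 0 / 11 = 0
x₂ = (0 - (18)(0)) / (-9) = 0
x₁ = (-3 - (-2)(0) - (5)(0)) / (-1) = 3

x = [3, 0, 0]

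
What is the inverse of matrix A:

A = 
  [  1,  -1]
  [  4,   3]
det(A) = (1)(3) - (-1)(4) = 7
For a 2×2 matrix, A⁻¹ = (1/det(A)) · [[d, -b], [-c, a]]
    = (1/7) · [[3, 1], [-4, 1]]

A⁻¹ = 
  [ 3/7,  1/7]
  [-4/7,  1/7]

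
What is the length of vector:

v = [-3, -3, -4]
5.831

||v||₂ = √((-3)² + (-3)² + (-4)²) = √34 = 5.831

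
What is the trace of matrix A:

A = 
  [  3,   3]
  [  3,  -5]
-2

tr(A) = 3 + -5 = -2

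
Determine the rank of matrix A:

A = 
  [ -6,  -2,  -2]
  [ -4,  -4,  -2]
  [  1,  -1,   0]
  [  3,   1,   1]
rank(A) = 2

Row reduce:
R2 → R2 - (2/3)·R1
R3 → R3 + (1/6)·R1
R4 → R4 + (1/2)·R1
R3 → R3 - (1/2)·R2
REF = 
  [  -6,   -2,   -2]
  [   0, -8/3, -2/3]
  [   0,    0,    0]
  [   0,    0,    0]
Pivot columns: 1, 2 → 2 pivots.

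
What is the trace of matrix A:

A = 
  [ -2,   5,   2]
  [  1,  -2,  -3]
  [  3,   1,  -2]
-6

tr(A) = -2 + -2 + -2 = -6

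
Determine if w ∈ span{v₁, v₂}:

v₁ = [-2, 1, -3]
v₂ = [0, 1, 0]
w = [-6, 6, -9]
Yes

Form the augmented matrix and row-reduce:
[v₁|v₂|w] = 
  [ -2,   0,  -6]
  [  1,   1,   6]
  [ -3,   0,  -9]
R2 → R2 + (1/2)·R1
R3 → R3 - (3/2)·R1
REF = 
  [ -2,   0,  -6]
  [  0,   1,   3]
  [  0,   0,   0]

No row of the form [0 0 | nonzero], so the system is consistent. Back-substitution gives c₁ = 3, c₂ = 3: w = (3)·v₁ + (3)·v₂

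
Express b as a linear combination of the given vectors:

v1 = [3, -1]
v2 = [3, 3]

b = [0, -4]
c1 = 1, c2 = -1

b = 1·v1 + -1·v2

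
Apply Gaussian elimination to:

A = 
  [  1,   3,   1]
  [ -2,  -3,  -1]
Row operations:
R2 → R2 + (2)·R1

Resulting echelon form:
REF = 
  [  1,   3,   1]
  [  0,   3,   1]

Rank = 2 (number of non-zero pivot rows).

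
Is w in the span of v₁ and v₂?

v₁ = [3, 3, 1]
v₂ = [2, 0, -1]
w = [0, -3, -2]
No

Form the augmented matrix and row-reduce:
[v₁|v₂|w] = 
  [  3,   2,   0]
  [  3,   0,  -3]
  [  1,  -1,  -2]
R2 → R2 - (1)·R1
R3 → R3 - (1/3)·R1
R3 → R3 - (5/6)·R2
REF = 
  [  3,   2,   0]
  [  0,  -2,  -3]
  [  0,   0, 1/2]

Row 3 reads [0 0 | 1/2], i.e. 0 = 1/2, so the system is inconsistent and w ∉ span{v₁, v₂}.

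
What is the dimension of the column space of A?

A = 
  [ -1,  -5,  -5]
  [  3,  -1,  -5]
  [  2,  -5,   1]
Row reduce:
R2 → R2 + (3)·R1
R3 → R3 + (2)·R1
R3 → R3 - (15/16)·R2
REF = 
  [  -1,   -5,   -5]
  [   0,  -16,  -20]
  [   0,    0, 39/4]
Pivot columns: 1, 2, 3 → 3 pivots.
dim(Col(A)) = number of pivot columns = 3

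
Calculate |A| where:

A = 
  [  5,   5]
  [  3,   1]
For a 2×2 matrix, det = ad - bc = (5)(1) - (5)(3) = -10

det(A) = -10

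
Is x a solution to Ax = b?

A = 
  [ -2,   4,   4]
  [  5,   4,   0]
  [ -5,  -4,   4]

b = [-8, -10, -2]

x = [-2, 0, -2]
No

Ax = [-4, -10, 2] ≠ b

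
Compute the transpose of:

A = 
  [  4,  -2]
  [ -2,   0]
Aᵀ = 
  [  4,  -2]
  [ -2,   0]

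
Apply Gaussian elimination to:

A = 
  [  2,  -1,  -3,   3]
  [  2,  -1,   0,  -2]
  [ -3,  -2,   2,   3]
Row operations:
R2 → R2 - (1)·R1
R3 → R3 + (3/2)·R1
Swap R2 ↔ R3

Resulting echelon form:
REF = 
  [   2,   -1,   -3,    3]
  [   0, -7/2, -5/2, 15/2]
  [   0,    0,    3,   -5]

Rank = 3 (number of non-zero pivot rows).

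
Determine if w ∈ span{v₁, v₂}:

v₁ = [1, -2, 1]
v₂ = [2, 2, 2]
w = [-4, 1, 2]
No

Form the augmented matrix and row-reduce:
[v₁|v₂|w] = 
  [  1,   2,  -4]
  [ -2,   2,   1]
  [  1,   2,   2]
R2 → R2 + (2)·R1
R3 → R3 - (1)·R1
REF = 
  [  1,   2,  -4]
  [  0,   6,  -7]
  [  0,   0,   6]

Row 3 reads [0 0 | 6], i.e. 0 = 6, so the system is inconsistent and w ∉ span{v₁, v₂}.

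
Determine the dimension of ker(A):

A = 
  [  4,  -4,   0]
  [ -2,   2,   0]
nullity(A) = 2

Row reduce:
R2 → R2 + (1/2)·R1
REF = 
  [  4,  -4,   0]
  [  0,   0,   0]
Pivot columns: 1 → 1 pivot.
rank(A) = 1, so nullity(A) = 3 - 1 = 2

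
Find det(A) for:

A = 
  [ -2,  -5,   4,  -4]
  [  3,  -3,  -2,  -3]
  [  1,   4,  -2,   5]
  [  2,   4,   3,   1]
Cofactor expansion along row 1: det(A) = a₁₁M₁₁ - a₁₂M₁₂ + a₁₃M₁₃ - a₁₄M₁₄

M₁₁ = det[[-3, -2, -3]; [4, -2, 5]; [4, 3, 1]]
  = (-3)·((-2)(1) - (5)(3)) - (-2)·((4)(1) - (5)(4)) + (-3)·((4)(3) - (-2)(4))
  = (-3)(-17) - (-2)(-16) + (-3)(20)
  = -41
M₁₂ = det[[3, -2, -3]; [1, -2, 5]; [2, 3, 1]]
  = (3)·((-2)(1) - (5)(3)) - (-2)·((1)(1) - (5)(2)) + (-3)·((1)(3) - (-2)(2))
  = (3)(-17) - (-2)(-9) + (-3)(7)
  = -90
M₁₃ = det[[3, -3, -3]; [1, 4, 5]; [2, 4, 1]]
  = (3)·((4)(1) - (5)(4)) - (-3)·((1)(1) - (5)(2)) + (-3)·((1)(4) - (4)(2))
  = (3)(-16) - (-3)(-9) + (-3)(-4)
  = -63
M₁₄ = det[[3, -3, -2]; [1, 4, -2]; [2, 4, 3]]
  = (3)·((4)(3) - (-2)(4)) - (-3)·((1)(3) - (-2)(2)) + (-2)·((1)(4) - (4)(2))
  = (3)(20) - (-3)(7) + (-2)(-4)
  = 89

det(A) = (-2)(-41) - (-5)(-90) + (4)(-63) - (-4)(89) = -264

det(A) = -264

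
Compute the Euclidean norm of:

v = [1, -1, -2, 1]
2.646

||v||₂ = √((1)² + (-1)² + (-2)² + (1)²) = √7 = 2.646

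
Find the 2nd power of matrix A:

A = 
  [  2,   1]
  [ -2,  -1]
A² = A·A:
A²[1,1] = (2)(2) + (1)(-2) = 2
A²[1,2] = (2)(1) + (1)(-1) = 1
A²[2,1] = (-2)(2) + (-1)(-2) = -2
A²[2,2] = (-2)(1) + (-1)(-1) = -1
A² = 
  [  2,   1]
  [ -2,  -1]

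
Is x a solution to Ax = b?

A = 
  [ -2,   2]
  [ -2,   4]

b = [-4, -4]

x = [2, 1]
No

Ax = [-2, 0] ≠ b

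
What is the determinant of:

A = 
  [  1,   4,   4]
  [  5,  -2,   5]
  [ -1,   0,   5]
-138

Cofactor expansion along row 1:
det(A) = (1)·((-2)(5) - (5)(0)) - (4)·((5)(5) - (5)(-1)) + (4)·((5)(0) - (-2)(-1))
  = (1)(-10) - (4)(30) + (4)(-2)
  = -138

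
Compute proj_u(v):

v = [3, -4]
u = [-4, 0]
proj_u(v) = [3, 0]

v·u = (3)(-4) + (-4)(0) = -12
u·u = (-4)² + (0)² = 16
proj_u(v) = (v·u / u·u) × u = (-12/16) × u = (-3/4) × u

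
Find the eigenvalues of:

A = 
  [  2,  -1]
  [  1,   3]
tr(A) = 5, det(A) = 7
Characteristic polynomial: λ² - tr(A)λ + det(A) = λ² - 5λ + 7
λ² - 5λ + 7 = 0  ⇒  λ = (5 ± √((-5)² - 4·(7)))/2 = (5 ± √(-3))/2
  = (5 + i√3)/2,  (5 - i√3)/2

λ = (5 + i√3)/2, (5 - i√3)/2  (≈ 2.5 + 0.866i, 2.5 - 0.866i)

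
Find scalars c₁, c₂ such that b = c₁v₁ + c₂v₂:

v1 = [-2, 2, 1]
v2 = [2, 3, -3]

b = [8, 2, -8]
c1 = -2, c2 = 2

b = -2·v1 + 2·v2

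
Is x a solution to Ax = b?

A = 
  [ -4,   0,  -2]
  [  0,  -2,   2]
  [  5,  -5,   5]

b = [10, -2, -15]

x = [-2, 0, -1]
Yes

Ax = [10, -2, -15] = b ✓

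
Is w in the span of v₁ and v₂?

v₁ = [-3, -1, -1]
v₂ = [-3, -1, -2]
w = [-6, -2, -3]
Yes

Form the augmented matrix and row-reduce:
[v₁|v₂|w] = 
  [ -3,  -3,  -6]
  [ -1,  -1,  -2]
  [ -1,  -2,  -3]
R2 → R2 - (1/3)·R1
R3 → R3 - (1/3)·R1
Swap R2 ↔ R3
REF = 
  [ -3,  -3,  -6]
  [  0,  -1,  -1]
  [  0,   0,   0]

No row of the form [0 0 | nonzero], so the system is consistent. Back-substitution gives c₁ = 1, c₂ = 1: w = (1)·v₁ + (1)·v₂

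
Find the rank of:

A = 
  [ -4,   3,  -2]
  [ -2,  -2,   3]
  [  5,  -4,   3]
rank(A) = 3

Row reduce:
R2 → R2 - (1/2)·R1
R3 → R3 + (5/4)·R1
R3 → R3 - (1/14)·R2
REF = 
  [  -4,    3,   -2]
  [   0, -7/2,    4]
  [   0,    0, 3/14]
Pivot columns: 1, 2, 3 → 3 pivots.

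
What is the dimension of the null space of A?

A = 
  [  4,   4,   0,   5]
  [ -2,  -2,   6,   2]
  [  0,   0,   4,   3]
nullity(A) = 2

Row reduce:
R2 → R2 + (1/2)·R1
R3 → R3 - (2/3)·R2
REF = 
  [  4,   4,   0,   5]
  [  0,   0,   6, 9/2]
  [  0,   0,   0,   0]
Pivot columns: 1, 3 → 2 pivots.
rank(A) = 2, so nullity(A) = 4 - 2 = 2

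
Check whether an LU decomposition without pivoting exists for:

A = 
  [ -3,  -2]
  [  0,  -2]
Yes.
A[1,1] = -3 ≠ 0, so Gaussian elimination proceeds without a row swap: multiplier ℓ₂₁ = (0)/(-3) = 0, and U[2,2] = -2 - (0)(-2) = -2.
L = 
  [  1,   0]
  [  0,   1]
U = 
  [ -3,  -2]
  [  0,  -2]
Check row 2 of LU: [(0)(-3), (0)(-2) + (-2)] = [0, -2] = row 2 of A ✓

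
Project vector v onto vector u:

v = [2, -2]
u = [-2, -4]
proj_u(v) = [-2/5, -4/5]

v·u = (2)(-2) + (-2)(-4) = 4
u·u = (-2)² + (-4)² = 20
proj_u(v) = (v·u / u·u) × u = (4/20) × u = (1/5) × u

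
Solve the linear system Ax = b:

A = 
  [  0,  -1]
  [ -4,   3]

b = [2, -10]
Row reduce the augmented matrix [A|b]:
Swap R1 ↔ R2
REF = 
  [ -4,   3, -10]
  [  0,  -1,   2]

Back-substitution:
x₂ = 2 / (-1) = -2
x₁ = (-10 - (3)(-2)) / (-4) = 1

x = [1, -2]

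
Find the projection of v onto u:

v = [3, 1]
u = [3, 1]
proj_u(v) = [3, 1]

v·u = (3)(3) + (1)(1) = 10
u·u = (3)² + (1)² = 10
proj_u(v) = (v·u / u·u) × u = (10/10) × u = (1) × u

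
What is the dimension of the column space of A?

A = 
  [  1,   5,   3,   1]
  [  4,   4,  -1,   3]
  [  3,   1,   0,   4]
Row reduce:
R2 → R2 - (4)·R1
R3 → R3 - (3)·R1
R3 → R3 - (7/8)·R2
REF = 
  [   1,    5,    3,    1]
  [   0,  -16,  -13,   -1]
  [   0,    0, 19/8, 15/8]
Pivot columns: 1, 2, 3 → 3 pivots.
dim(Col(A)) = number of pivot columns = 3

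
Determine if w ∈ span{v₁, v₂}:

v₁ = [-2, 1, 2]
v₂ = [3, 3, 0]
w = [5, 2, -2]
Yes

Form the augmented matrix and row-reduce:
[v₁|v₂|w] = 
  [ -2,   3,   5]
  [  1,   3,   2]
  [  2,   0,  -2]
R2 → R2 + (1/2)·R1
R3 → R3 + (1)·R1
R3 → R3 - (2/3)·R2
REF = 
  [ -2,   3,   5]
  [  0, 9/2, 9/2]
  [  0,   0,   0]

No row of the form [0 0 | nonzero], so the system is consistent. Back-substitution gives c₁ = -1, c₂ = 1: w = (-1)·v₁ + (1)·v₂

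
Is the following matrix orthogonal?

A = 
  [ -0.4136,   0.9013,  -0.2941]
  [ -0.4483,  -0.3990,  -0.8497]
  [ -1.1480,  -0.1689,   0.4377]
No

AᵀA = 
  [  1.6899,   0,   0.0001]
  [  0,   1.0001,   0]
  [  0.0001,   0,   1.0001]
≠ I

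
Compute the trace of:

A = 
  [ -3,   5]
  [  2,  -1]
-4

tr(A) = -3 + -1 = -4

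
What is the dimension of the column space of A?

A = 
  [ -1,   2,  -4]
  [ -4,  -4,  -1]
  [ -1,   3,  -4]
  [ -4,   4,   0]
Row reduce:
R2 → R2 - (4)·R1
R3 → R3 - (1)·R1
R4 → R4 - (4)·R1
R3 → R3 + (1/12)·R2
R4 → R4 - (1/3)·R2
R4 → R4 - (44/5)·R3
REF = 
  [ -1,   2,  -4]
  [  0, -12,  15]
  [  0,   0, 5/4]
  [  0,   0,   0]
Pivot columns: 1, 2, 3 → 3 pivots.
dim(Col(A)) = number of pivot columns = 3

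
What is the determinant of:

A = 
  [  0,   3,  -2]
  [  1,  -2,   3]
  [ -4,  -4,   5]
-27

Cofactor expansion along row 1:
det(A) = (0)·((-2)(5) - (3)(-4)) - (3)·((1)(5) - (3)(-4)) + (-2)·((1)(-4) - (-2)(-4))
  = (0)(2) - (3)(17) + (-2)(-12)
  = -27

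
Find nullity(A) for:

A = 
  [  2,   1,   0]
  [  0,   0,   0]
nullity(A) = 2

Row reduce:
(no row operations needed)
REF = 
  [  2,   1,   0]
  [  0,   0,   0]
Pivot columns: 1 → 1 pivot.
rank(A) = 1, so nullity(A) = 3 - 1 = 2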